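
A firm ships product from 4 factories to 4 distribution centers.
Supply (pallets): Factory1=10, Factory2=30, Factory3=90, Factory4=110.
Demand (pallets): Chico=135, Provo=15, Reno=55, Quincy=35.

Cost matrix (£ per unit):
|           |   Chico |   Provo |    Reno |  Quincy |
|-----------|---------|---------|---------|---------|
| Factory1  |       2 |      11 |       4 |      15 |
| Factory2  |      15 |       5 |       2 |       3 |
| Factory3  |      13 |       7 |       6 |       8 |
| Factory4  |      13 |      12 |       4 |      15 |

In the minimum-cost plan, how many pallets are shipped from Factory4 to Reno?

Solving gives:
  Factory1->Chico: 10 pallets
  Factory2->Quincy: 30 pallets
  Factory3->Chico: 70 pallets
  Factory3->Provo: 15 pallets
  Factory3->Quincy: 5 pallets
  Factory4->Chico: 55 pallets
  Factory4->Reno: 55 pallets
Total cost = £2100.
So Factory4→Reno carries 55 pallets.

55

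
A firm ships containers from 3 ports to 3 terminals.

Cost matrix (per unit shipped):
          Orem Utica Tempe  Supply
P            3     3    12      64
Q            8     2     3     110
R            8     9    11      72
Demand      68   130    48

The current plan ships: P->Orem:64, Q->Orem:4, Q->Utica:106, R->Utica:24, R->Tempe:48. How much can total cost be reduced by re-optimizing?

Current plan cost = 64·3 + 4·8 + 106·2 + 24·9 + 48·11 = 1180.
Optimal plan:
  P→Utica: 64 TEU
  Q→Utica: 62 TEU
  Q→Tempe: 48 TEU
  R→Orem: 68 TEU
  R→Utica: 4 TEU
Optimal cost = 1040.
Saving = 1180 − 1040 = 140.

140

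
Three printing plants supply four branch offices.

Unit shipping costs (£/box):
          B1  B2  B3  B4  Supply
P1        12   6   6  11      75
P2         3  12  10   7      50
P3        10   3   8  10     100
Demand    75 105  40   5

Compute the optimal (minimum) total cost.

1075

A cheapest plan:
  P1→B1: 25 boxes
  P1→B2: 5 boxes
  P1→B3: 40 boxes
  P1→B4: 5 boxes
  P2→B1: 50 boxes
  P3→B2: 100 boxes
Total cost = £1075.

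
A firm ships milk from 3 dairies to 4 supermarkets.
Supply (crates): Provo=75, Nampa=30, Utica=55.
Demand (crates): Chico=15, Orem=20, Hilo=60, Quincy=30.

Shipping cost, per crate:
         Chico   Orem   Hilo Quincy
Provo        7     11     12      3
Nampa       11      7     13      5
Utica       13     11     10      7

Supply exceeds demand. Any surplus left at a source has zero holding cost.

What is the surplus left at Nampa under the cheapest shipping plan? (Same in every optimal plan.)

An optimal plan:
  Provo to Chico: 15 × 7 = 105
  Provo to Hilo: 5 × 12 = 60
  Provo to Quincy: 30 × 3 = 90
  Nampa to Orem: 20 × 7 = 140
  Utica to Hilo: 55 × 10 = 550
Total cost = 945.
Nampa ships 20 of its 30, leaving 10.

10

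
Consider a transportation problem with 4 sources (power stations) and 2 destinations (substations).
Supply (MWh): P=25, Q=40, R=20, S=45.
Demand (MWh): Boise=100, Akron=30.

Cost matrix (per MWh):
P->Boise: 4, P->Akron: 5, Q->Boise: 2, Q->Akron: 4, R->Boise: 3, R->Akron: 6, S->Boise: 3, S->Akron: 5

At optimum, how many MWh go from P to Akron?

The minimum-cost plan:
  P–Akron: 25 × 5 = 125
  Q–Boise: 35 × 2 = 70
  Q–Akron: 5 × 4 = 20
  R–Boise: 20 × 3 = 60
  S–Boise: 45 × 3 = 135
Total cost = 410.
So P→Akron carries 25 MWh.

25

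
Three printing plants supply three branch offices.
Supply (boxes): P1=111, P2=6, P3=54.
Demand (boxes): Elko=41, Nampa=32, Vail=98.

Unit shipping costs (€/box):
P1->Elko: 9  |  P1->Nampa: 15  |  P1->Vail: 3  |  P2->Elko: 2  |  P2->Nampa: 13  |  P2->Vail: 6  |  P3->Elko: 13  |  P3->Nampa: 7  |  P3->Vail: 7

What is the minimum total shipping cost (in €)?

933

Optimal allocation:
  P1 to Elko: 13 × €9 = €117
  P1 to Vail: 98 × €3 = €294
  P2 to Elko: 6 × €2 = €12
  P3 to Elko: 22 × €13 = €286
  P3 to Nampa: 32 × €7 = €224
Total = 117 + 294 + 12 + 286 + 224 = €933.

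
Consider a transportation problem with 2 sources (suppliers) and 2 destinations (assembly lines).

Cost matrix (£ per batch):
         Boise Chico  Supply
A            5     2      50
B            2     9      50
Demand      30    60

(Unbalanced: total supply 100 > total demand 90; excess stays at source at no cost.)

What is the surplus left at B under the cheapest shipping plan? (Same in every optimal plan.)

10

Minimum-cost shipments:
  A->Chico: 50 batches
  B->Boise: 30 batches
  B->Chico: 10 batches
Total cost = £250.
B ships 40 of its 50, leaving 10.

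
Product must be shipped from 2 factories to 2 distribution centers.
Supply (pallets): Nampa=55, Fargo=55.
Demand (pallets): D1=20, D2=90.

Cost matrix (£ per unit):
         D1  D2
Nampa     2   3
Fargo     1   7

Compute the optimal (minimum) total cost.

430

A cheapest plan:
  Nampa->D2: 55 × £3 = £165
  Fargo->D1: 20 × £1 = £20
  Fargo->D2: 35 × £7 = £245
Total = 165 + 20 + 245 = £430.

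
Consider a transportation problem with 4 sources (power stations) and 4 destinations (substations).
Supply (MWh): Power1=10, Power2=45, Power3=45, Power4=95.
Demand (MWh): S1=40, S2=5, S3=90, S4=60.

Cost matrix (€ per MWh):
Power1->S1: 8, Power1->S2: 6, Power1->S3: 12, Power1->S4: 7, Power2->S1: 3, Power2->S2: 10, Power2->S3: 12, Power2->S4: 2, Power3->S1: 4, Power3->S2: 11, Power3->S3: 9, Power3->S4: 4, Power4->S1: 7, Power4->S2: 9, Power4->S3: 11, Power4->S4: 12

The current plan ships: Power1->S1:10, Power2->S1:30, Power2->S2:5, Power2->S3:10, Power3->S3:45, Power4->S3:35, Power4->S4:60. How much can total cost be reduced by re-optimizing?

Current plan cost = 10·8 + 30·3 + 5·10 + 10·12 + 45·9 + 35·11 + 60·12 = €1850.
Optimal plan:
  Power1→S2: 5 × €6 = €30
  Power1→S4: 5 × €7 = €35
  Power2→S4: 45 × €2 = €90
  Power3→S1: 35 × €4 = €140
  Power3→S4: 10 × €4 = €40
  Power4→S1: 5 × €7 = €35
  Power4→S3: 90 × €11 = €990
Optimal cost = €1360.
Saving = 1850 − 1360 = €490.

490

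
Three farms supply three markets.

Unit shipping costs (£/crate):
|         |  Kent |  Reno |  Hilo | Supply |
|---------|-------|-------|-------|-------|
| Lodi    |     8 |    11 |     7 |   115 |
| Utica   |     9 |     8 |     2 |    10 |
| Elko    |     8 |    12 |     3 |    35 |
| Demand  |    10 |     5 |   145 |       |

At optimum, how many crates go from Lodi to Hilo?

100

Solving gives:
  Lodi–Kent: 10 × £8 = £80
  Lodi–Reno: 5 × £11 = £55
  Lodi–Hilo: 100 × £7 = £700
  Utica–Hilo: 10 × £2 = £20
  Elko–Hilo: 35 × £3 = £105
Total cost = £960.
So Lodi→Hilo carries 100 crates.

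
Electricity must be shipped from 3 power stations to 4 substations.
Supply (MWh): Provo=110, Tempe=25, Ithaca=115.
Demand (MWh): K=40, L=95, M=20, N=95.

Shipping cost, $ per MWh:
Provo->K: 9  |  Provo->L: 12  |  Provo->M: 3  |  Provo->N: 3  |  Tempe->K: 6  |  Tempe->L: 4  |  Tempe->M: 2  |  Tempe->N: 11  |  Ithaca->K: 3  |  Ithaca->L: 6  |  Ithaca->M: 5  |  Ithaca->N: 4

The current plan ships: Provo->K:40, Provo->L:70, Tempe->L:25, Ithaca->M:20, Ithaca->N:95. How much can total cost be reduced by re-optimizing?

790

Current plan cost = 40·9 + 70·12 + 25·4 + 20·5 + 95·4 = $1780.
Optimal plan:
  Provo–M: 20 × $3 = $60
  Provo–N: 90 × $3 = $270
  Tempe–L: 25 × $4 = $100
  Ithaca–K: 40 × $3 = $120
  Ithaca–L: 70 × $6 = $420
  Ithaca–N: 5 × $4 = $20
Optimal cost = $990.
Saving = 1780 − 990 = $790.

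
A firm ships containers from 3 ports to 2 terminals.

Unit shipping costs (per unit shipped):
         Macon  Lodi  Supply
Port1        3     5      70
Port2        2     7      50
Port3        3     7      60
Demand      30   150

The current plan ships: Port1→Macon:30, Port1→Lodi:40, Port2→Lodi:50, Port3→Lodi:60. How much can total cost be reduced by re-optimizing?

90

Current plan cost = 30·3 + 40·5 + 50·7 + 60·7 = 1060.
Optimal plan:
  Port1–Lodi: 70 × 5 = 350
  Port2–Macon: 30 × 2 = 60
  Port2–Lodi: 20 × 7 = 140
  Port3–Lodi: 60 × 7 = 420
Optimal cost = 970.
Saving = 1060 − 970 = 90.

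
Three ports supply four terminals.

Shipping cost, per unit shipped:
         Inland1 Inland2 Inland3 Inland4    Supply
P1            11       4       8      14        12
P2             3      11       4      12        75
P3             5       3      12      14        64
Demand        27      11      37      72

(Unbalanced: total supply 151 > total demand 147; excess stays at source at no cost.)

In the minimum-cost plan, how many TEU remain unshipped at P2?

0

An optimal plan:
  P1->Inland4: 8 TEU
  P2->Inland1: 27 TEU
  P2->Inland3: 37 TEU
  P2->Inland4: 11 TEU
  P3->Inland2: 11 TEU
  P3->Inland4: 53 TEU
Total cost = 1248.
P2 ships 75 of its 75, leaving 0.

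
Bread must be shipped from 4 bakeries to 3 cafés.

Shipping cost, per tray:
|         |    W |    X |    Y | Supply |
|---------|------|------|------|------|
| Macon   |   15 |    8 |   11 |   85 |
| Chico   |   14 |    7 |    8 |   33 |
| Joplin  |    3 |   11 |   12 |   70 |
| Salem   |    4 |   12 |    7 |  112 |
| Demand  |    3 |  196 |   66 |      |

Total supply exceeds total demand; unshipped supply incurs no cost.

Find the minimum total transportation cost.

2251

Optimal allocation:
  Macon->X: 85 × 8 = 680
  Chico->X: 33 × 7 = 231
  Joplin->X: 70 × 11 = 770
  Salem->W: 3 × 4 = 12
  Salem->X: 8 × 12 = 96
  Salem->Y: 66 × 7 = 462
Total = 680 + 231 + 770 + 12 + 96 + 462 = 2251.
(Supply check: Macon ships 85; Chico ships 33; Joplin ships 70; Salem ships 77.)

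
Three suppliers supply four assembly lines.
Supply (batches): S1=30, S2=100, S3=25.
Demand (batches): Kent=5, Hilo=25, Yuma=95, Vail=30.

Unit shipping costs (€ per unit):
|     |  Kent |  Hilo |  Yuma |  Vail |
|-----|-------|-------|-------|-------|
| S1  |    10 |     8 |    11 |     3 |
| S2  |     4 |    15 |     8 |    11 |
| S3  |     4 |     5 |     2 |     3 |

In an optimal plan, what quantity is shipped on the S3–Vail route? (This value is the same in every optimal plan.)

Optimal shipments:
  S1–Vail: 30 batches
  S2–Kent: 5 batches
  S2–Yuma: 95 batches
  S3–Hilo: 25 batches
Total cost = €995.
The route S3→Vail is not used.

0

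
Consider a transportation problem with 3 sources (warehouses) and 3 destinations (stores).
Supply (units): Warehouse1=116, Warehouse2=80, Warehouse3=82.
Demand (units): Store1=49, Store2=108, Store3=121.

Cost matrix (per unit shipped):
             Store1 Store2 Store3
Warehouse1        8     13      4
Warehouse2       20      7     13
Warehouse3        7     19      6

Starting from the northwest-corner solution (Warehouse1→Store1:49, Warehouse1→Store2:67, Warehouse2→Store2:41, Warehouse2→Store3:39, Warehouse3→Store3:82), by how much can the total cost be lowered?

Current plan cost = 49·8 + 67·13 + 41·7 + 39·13 + 82·6 = 2549.
Optimal plan:
  Warehouse1→Store2: 28 units
  Warehouse1→Store3: 88 units
  Warehouse2→Store2: 80 units
  Warehouse3→Store1: 49 units
  Warehouse3→Store3: 33 units
Optimal cost = 1817.
Saving = 2549 − 1817 = 732.

732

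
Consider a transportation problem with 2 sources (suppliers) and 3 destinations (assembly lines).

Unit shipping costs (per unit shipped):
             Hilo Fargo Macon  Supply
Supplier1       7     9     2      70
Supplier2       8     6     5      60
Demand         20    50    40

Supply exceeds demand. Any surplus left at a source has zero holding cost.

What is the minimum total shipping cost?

520

One minimum-cost allocation:
  Supplier1–Hilo: 20 × 7 = 140
  Supplier1–Macon: 40 × 2 = 80
  Supplier2–Fargo: 50 × 6 = 300
Total = 140 + 80 + 300 = 520.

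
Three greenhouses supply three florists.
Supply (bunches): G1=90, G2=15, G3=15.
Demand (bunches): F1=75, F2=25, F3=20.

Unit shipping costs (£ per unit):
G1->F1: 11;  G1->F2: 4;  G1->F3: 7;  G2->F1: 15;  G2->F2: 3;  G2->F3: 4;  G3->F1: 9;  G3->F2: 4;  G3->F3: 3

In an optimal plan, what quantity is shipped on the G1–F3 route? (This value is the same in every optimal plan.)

The minimum-cost plan:
  G1→F1: 65 × £11 = £715
  G1→F2: 25 × £4 = £100
  G2→F3: 15 × £4 = £60
  G3→F1: 10 × £9 = £90
  G3→F3: 5 × £3 = £15
Total cost = £980.
The route G1→F3 is not used.

0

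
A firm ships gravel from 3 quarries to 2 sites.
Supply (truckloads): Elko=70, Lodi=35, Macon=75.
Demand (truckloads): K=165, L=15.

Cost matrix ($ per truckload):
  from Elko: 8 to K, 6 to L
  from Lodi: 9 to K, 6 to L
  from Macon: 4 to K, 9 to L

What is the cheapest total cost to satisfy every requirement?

1130

Optimal allocation:
  Elko->K: 70 truckloads
  Lodi->K: 20 truckloads
  Lodi->L: 15 truckloads
  Macon->K: 75 truckloads
Total cost = $1130.
(Supply check: Elko ships 70; Lodi ships 35; Macon ships 75.)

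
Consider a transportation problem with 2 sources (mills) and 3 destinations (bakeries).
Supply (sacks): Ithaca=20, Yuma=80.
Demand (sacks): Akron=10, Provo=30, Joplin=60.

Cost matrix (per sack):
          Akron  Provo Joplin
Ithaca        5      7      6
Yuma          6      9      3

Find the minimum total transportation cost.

470

A cheapest plan:
  Ithaca→Provo: 20 × 7 = 140
  Yuma→Akron: 10 × 6 = 60
  Yuma→Provo: 10 × 9 = 90
  Yuma→Joplin: 60 × 3 = 180
Total = 140 + 60 + 90 + 180 = 470.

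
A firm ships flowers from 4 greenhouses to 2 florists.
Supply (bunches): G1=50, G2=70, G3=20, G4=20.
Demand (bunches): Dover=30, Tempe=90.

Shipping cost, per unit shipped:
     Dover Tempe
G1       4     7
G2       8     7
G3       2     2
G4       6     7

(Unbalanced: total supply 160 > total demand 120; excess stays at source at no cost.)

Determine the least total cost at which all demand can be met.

650

Optimal allocation:
  G1–Dover: 30 × 4 = 120
  G2–Tempe: 70 × 7 = 490
  G3–Tempe: 20 × 2 = 40
Total = 120 + 490 + 40 = 650.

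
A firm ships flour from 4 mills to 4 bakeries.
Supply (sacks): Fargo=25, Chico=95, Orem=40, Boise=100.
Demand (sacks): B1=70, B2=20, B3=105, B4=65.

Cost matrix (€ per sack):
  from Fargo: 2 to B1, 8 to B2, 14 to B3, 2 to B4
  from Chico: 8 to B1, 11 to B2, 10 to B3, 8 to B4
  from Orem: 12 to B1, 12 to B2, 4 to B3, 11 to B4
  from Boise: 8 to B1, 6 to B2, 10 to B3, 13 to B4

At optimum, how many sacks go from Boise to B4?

Solving gives:
  Fargo->B1: 25 × €2 = €50
  Chico->B1: 30 × €8 = €240
  Chico->B4: 65 × €8 = €520
  Orem->B3: 40 × €4 = €160
  Boise->B1: 15 × €8 = €120
  Boise->B2: 20 × €6 = €120
  Boise->B3: 65 × €10 = €650
Total cost = €1860.
The route Boise→B4 is not used.

0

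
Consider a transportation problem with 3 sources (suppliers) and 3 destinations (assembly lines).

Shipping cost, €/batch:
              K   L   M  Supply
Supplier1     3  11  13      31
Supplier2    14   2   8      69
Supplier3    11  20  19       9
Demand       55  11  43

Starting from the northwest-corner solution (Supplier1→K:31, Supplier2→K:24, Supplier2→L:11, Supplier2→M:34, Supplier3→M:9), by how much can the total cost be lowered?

Current plan cost = 31·3 + 24·14 + 11·2 + 34·8 + 9·19 = €894.
Optimal plan:
  Supplier1–K: 31 × €3 = €93
  Supplier2–K: 15 × €14 = €210
  Supplier2–L: 11 × €2 = €22
  Supplier2–M: 43 × €8 = €344
  Supplier3–K: 9 × €11 = €99
Optimal cost = €768.
Saving = 894 − 768 = €126.

126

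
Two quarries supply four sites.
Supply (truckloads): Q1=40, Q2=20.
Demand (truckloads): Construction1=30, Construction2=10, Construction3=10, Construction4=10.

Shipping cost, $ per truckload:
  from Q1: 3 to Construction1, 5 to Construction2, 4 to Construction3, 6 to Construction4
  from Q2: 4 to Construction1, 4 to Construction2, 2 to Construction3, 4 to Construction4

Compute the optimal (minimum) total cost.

An optimal shipping plan:
  Q1–Construction1: 30 truckloads
  Q1–Construction2: 10 truckloads
  Q2–Construction3: 10 truckloads
  Q2–Construction4: 10 truckloads
Total cost = $200.

200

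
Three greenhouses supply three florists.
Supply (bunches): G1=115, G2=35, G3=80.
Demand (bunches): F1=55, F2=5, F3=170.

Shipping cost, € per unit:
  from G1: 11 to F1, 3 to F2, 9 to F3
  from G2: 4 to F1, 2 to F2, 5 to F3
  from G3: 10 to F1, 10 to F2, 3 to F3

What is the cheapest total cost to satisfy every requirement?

1425

Optimal allocation:
  G1->F1: 20 × €11 = €220
  G1->F2: 5 × €3 = €15
  G1->F3: 90 × €9 = €810
  G2->F1: 35 × €4 = €140
  G3->F3: 80 × €3 = €240
Total = 220 + 15 + 810 + 140 + 240 = €1425.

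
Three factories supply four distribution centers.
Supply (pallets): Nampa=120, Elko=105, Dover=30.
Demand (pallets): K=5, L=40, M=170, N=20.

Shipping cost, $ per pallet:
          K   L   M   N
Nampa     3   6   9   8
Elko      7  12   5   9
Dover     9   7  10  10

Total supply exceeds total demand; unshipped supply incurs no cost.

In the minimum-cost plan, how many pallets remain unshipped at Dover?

Minimum-cost shipments:
  Nampa to K: 5 × $3 = $15
  Nampa to L: 30 × $6 = $180
  Nampa to M: 65 × $9 = $585
  Nampa to N: 20 × $8 = $160
  Elko to M: 105 × $5 = $525
  Dover to L: 10 × $7 = $70
Total cost = $1535.
Dover ships 10 of its 30, leaving 20.

20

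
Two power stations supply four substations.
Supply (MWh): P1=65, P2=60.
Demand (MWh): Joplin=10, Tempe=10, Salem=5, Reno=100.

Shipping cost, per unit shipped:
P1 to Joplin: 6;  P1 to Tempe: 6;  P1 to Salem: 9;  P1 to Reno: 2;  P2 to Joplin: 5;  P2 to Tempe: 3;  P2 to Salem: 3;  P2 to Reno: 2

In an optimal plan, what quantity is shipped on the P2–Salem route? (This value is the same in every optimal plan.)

The minimum-cost plan:
  P1–Reno: 65 × 2 = 130
  P2–Joplin: 10 × 5 = 50
  P2–Tempe: 10 × 3 = 30
  P2–Salem: 5 × 3 = 15
  P2–Reno: 35 × 2 = 70
Total cost = 295.
So P2→Salem carries 5 MWh.

5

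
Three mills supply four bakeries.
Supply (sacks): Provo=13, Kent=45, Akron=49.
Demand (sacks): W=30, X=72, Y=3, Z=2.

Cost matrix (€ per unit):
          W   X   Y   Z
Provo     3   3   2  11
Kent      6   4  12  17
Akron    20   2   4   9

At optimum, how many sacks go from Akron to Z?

Optimal shipments:
  Provo→W: 10 sacks
  Provo→Y: 3 sacks
  Kent→W: 20 sacks
  Kent→X: 25 sacks
  Akron→X: 47 sacks
  Akron→Z: 2 sacks
Total cost = €368.
So Akron→Z carries 2 sacks.

2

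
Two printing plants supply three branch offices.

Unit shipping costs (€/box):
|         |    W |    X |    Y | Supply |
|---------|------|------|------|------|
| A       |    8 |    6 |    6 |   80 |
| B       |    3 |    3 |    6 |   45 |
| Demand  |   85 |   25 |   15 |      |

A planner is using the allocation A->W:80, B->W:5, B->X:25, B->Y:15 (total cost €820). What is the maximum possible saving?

125

Current plan cost = 80·8 + 5·3 + 25·3 + 15·6 = €820.
Optimal plan:
  A->W: 40 × €8 = €320
  A->X: 25 × €6 = €150
  A->Y: 15 × €6 = €90
  B->W: 45 × €3 = €135
Optimal cost = €695.
Saving = 820 − 695 = €125.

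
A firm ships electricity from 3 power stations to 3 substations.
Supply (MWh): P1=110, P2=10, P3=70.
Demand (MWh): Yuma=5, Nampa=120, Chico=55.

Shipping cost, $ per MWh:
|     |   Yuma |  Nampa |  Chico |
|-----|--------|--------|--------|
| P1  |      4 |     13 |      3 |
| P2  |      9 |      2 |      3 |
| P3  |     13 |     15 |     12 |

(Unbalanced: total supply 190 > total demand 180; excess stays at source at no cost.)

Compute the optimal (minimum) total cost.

1755

Optimal allocation:
  P1→Yuma: 5 MWh
  P1→Nampa: 50 MWh
  P1→Chico: 55 MWh
  P2→Nampa: 10 MWh
  P3→Nampa: 60 MWh
Total cost = $1755.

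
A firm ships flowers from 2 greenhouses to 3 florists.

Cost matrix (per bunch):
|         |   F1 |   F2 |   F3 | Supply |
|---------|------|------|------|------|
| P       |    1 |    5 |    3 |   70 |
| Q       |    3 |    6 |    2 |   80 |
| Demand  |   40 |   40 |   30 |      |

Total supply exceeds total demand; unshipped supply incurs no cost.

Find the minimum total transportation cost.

One minimum-cost allocation:
  P->F1: 40 × 1 = 40
  P->F2: 30 × 5 = 150
  Q->F2: 10 × 6 = 60
  Q->F3: 30 × 2 = 60
Total = 40 + 150 + 60 + 60 = 310.

310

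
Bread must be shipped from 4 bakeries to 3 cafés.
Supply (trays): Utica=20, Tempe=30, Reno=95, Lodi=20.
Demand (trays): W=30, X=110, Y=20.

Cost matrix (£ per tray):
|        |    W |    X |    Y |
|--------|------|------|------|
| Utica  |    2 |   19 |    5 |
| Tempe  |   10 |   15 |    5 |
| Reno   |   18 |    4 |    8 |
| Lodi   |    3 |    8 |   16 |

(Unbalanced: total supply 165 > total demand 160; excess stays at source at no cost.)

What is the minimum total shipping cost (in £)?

705

An optimal shipping plan:
  Utica–W: 20 trays
  Tempe–W: 5 trays
  Tempe–Y: 20 trays
  Reno–X: 95 trays
  Lodi–W: 5 trays
  Lodi–X: 15 trays
Total cost = £705.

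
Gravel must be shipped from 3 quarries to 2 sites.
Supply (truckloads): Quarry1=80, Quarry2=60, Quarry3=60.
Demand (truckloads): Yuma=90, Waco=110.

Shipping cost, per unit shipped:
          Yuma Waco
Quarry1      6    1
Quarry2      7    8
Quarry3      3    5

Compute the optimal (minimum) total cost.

710

A cheapest plan:
  Quarry1–Waco: 80 × 1 = 80
  Quarry2–Yuma: 30 × 7 = 210
  Quarry2–Waco: 30 × 8 = 240
  Quarry3–Yuma: 60 × 3 = 180
Total = 80 + 210 + 240 + 180 = 710.
(Supply check: Quarry1 ships 80; Quarry2 ships 60; Quarry3 ships 60.)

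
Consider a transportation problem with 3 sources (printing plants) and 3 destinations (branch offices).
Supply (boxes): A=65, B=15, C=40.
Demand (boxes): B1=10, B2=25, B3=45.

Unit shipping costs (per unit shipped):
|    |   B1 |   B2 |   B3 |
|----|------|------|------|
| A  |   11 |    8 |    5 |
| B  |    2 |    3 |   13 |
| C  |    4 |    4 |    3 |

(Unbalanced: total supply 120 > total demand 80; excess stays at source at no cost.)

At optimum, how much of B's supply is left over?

0

An optimal plan:
  A->B3: 25 × 5 = 125
  B->B1: 10 × 2 = 20
  B->B2: 5 × 3 = 15
  C->B2: 20 × 4 = 80
  C->B3: 20 × 3 = 60
Total cost = 300.
B ships 15 of its 15, leaving 0.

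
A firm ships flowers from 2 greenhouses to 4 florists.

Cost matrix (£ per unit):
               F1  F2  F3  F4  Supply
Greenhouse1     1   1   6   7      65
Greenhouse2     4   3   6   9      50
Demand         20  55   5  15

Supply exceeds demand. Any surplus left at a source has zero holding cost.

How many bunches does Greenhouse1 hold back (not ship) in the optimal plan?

Minimum-cost shipments:
  Greenhouse1 to F1: 20 bunches
  Greenhouse1 to F2: 30 bunches
  Greenhouse1 to F4: 15 bunches
  Greenhouse2 to F2: 25 bunches
  Greenhouse2 to F3: 5 bunches
Total cost = £260.
Greenhouse1 ships 65 of its 65, leaving 0.

0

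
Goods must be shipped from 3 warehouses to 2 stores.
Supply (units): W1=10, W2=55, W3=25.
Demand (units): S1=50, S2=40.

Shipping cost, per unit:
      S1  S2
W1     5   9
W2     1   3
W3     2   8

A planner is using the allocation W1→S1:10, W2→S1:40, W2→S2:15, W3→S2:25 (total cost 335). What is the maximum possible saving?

Current plan cost = 10·5 + 40·1 + 15·3 + 25·8 = 335.
Optimal plan:
  W1 to S1: 10 × 5 = 50
  W2 to S1: 15 × 1 = 15
  W2 to S2: 40 × 3 = 120
  W3 to S1: 25 × 2 = 50
Optimal cost = 235.
Saving = 335 − 235 = 100.

100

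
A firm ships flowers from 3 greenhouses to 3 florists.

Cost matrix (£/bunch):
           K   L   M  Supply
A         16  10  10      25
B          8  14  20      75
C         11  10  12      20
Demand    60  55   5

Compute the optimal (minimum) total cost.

1140

A cheapest plan:
  A->L: 20 × £10 = £200
  A->M: 5 × £10 = £50
  B->K: 60 × £8 = £480
  B->L: 15 × £14 = £210
  C->L: 20 × £10 = £200
Total = 200 + 50 + 480 + 210 + 200 = £1140.
(Supply check: A ships 25; B ships 75; C ships 20.)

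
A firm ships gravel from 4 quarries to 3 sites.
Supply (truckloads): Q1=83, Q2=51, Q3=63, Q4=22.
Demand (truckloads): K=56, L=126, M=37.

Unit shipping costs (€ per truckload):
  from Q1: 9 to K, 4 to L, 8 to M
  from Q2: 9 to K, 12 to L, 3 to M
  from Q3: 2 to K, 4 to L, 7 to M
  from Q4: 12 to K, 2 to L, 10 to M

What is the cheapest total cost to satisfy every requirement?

A cheapest plan:
  Q1->L: 83 × €4 = €332
  Q2->K: 14 × €9 = €126
  Q2->M: 37 × €3 = €111
  Q3->K: 42 × €2 = €84
  Q3->L: 21 × €4 = €84
  Q4->L: 22 × €2 = €44
Total = 332 + 126 + 111 + 84 + 84 + 44 = €781.

781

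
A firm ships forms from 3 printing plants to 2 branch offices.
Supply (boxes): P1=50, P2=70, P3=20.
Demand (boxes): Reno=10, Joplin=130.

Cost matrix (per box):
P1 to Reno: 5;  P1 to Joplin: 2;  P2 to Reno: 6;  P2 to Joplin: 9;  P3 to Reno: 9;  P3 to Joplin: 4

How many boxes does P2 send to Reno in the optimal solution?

10

The minimum-cost plan:
  P1→Joplin: 50 × 2 = 100
  P2→Reno: 10 × 6 = 60
  P2→Joplin: 60 × 9 = 540
  P3→Joplin: 20 × 4 = 80
Total cost = 780.
So P2→Reno carries 10 boxes.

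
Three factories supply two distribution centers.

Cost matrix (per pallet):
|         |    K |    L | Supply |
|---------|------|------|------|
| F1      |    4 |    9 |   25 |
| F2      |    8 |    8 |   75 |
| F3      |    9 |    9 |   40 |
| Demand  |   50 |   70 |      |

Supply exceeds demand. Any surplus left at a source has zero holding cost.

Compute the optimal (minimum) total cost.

880

Optimal allocation:
  F1–K: 25 × 4 = 100
  F2–K: 25 × 8 = 200
  F2–L: 50 × 8 = 400
  F3–L: 20 × 9 = 180
Total = 100 + 200 + 400 + 180 = 880.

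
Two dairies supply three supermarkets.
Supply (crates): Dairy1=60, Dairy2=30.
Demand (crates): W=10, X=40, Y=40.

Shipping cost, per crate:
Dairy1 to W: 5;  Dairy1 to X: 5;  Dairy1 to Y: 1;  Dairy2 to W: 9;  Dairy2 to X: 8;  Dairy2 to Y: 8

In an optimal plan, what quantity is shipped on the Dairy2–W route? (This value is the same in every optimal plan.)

Optimal shipments:
  Dairy1→W: 10 × 5 = 50
  Dairy1→X: 10 × 5 = 50
  Dairy1→Y: 40 × 1 = 40
  Dairy2→X: 30 × 8 = 240
Total cost = 380.
The route Dairy2→W is not used.

0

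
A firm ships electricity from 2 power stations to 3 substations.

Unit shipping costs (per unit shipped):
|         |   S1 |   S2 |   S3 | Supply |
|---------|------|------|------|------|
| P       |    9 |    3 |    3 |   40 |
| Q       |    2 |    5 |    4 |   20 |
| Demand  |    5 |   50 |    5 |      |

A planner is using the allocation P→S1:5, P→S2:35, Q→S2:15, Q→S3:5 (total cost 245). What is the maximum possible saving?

45

Current plan cost = 5·9 + 35·3 + 15·5 + 5·4 = 245.
Optimal plan:
  P->S2: 40 × 3 = 120
  Q->S1: 5 × 2 = 10
  Q->S2: 10 × 5 = 50
  Q->S3: 5 × 4 = 20
Optimal cost = 200.
Saving = 245 − 200 = 45.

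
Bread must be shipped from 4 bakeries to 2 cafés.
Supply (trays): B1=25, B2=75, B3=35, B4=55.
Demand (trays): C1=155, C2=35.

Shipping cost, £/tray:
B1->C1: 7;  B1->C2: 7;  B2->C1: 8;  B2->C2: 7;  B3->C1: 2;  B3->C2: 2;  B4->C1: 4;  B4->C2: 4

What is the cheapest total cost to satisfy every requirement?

1030

Optimal allocation:
  B1→C1: 25 trays
  B2→C1: 40 trays
  B2→C2: 35 trays
  B3→C1: 35 trays
  B4→C1: 55 trays
Total cost = £1030.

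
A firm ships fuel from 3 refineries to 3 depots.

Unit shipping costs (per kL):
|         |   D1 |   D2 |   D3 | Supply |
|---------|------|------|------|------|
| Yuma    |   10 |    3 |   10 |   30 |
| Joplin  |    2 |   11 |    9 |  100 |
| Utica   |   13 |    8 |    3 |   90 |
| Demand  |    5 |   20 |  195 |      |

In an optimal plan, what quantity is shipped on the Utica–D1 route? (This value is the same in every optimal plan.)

Optimal shipments:
  Yuma–D2: 20 × 3 = 60
  Yuma–D3: 10 × 10 = 100
  Joplin–D1: 5 × 2 = 10
  Joplin–D3: 95 × 9 = 855
  Utica–D3: 90 × 3 = 270
Total cost = 1295.
The route Utica→D1 is not used.

0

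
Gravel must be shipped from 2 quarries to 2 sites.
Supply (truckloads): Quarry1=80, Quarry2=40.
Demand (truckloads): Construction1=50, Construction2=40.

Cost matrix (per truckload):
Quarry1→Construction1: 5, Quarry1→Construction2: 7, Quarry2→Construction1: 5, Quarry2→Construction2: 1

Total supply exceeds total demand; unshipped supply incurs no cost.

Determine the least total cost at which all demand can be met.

290

One minimum-cost allocation:
  Quarry1->Construction1: 50 × 5 = 250
  Quarry2->Construction2: 40 × 1 = 40
Total = 250 + 40 = 290.
(Supply check: Quarry1 ships 50; Quarry2 ships 40.)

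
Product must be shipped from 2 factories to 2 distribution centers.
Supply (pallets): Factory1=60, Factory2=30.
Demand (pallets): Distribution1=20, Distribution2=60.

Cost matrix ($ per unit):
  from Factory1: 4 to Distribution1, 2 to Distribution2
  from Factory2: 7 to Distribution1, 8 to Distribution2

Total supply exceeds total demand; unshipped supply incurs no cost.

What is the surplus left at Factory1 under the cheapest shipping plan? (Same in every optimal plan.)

0

An optimal plan:
  Factory1 to Distribution2: 60 × $2 = $120
  Factory2 to Distribution1: 20 × $7 = $140
Total cost = $260.
Factory1 ships 60 of its 60, leaving 0.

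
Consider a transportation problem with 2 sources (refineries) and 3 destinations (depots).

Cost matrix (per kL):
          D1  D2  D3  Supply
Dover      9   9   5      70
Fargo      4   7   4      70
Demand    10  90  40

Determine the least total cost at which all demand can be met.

A cheapest plan:
  Dover→D2: 30 × 9 = 270
  Dover→D3: 40 × 5 = 200
  Fargo→D1: 10 × 4 = 40
  Fargo→D2: 60 × 7 = 420
Total = 270 + 200 + 40 + 420 = 930.

930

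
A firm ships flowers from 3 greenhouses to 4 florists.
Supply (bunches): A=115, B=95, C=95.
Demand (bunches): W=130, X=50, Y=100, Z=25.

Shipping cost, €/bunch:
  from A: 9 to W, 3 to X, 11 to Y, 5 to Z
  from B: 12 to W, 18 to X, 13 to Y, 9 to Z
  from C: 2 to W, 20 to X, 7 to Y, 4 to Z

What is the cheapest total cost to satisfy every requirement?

2070

An optimal shipping plan:
  A→W: 35 × €9 = €315
  A→X: 50 × €3 = €150
  A→Y: 5 × €11 = €55
  A→Z: 25 × €5 = €125
  B→Y: 95 × €13 = €1235
  C→W: 95 × €2 = €190
Total = 315 + 150 + 55 + 125 + 1235 + 190 = €2070.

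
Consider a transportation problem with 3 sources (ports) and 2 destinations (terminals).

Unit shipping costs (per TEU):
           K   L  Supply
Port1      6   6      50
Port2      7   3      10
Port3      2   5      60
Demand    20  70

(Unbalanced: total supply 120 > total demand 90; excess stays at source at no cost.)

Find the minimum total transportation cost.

390

A cheapest plan:
  Port1->L: 20 × 6 = 120
  Port2->L: 10 × 3 = 30
  Port3->K: 20 × 2 = 40
  Port3->L: 40 × 5 = 200
Total = 120 + 30 + 40 + 200 = 390.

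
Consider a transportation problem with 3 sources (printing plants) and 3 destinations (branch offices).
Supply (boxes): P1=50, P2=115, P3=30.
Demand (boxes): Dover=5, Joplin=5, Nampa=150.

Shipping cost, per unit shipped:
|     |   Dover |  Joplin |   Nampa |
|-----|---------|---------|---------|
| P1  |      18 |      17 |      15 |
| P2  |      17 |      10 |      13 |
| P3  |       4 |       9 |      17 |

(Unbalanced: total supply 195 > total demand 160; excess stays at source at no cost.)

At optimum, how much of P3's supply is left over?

Minimum-cost shipments:
  P1–Nampa: 35 × 15 = 525
  P2–Nampa: 115 × 13 = 1495
  P3–Dover: 5 × 4 = 20
  P3–Joplin: 5 × 9 = 45
Total cost = 2085.
P3 ships 10 of its 30, leaving 20.

20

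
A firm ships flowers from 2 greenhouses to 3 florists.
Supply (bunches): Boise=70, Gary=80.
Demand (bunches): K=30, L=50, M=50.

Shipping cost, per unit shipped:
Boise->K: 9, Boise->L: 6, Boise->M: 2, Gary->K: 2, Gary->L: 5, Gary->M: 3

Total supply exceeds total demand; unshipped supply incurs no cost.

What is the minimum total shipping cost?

Optimal allocation:
  Boise–M: 50 bunches
  Gary–K: 30 bunches
  Gary–L: 50 bunches
Total cost = 410.

410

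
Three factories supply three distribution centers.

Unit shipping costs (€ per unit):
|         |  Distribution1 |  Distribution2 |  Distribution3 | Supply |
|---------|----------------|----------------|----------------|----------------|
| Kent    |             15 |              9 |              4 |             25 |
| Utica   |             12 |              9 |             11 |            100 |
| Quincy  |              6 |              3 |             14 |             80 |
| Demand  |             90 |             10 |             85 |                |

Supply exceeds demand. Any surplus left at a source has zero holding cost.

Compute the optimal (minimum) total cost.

1450

One minimum-cost allocation:
  Kent–Distribution3: 25 × €4 = €100
  Utica–Distribution1: 20 × €12 = €240
  Utica–Distribution3: 60 × €11 = €660
  Quincy–Distribution1: 70 × €6 = €420
  Quincy–Distribution2: 10 × €3 = €30
Total = 100 + 240 + 660 + 420 + 30 = €1450.
(Supply check: Kent ships 25; Utica ships 80; Quincy ships 80.)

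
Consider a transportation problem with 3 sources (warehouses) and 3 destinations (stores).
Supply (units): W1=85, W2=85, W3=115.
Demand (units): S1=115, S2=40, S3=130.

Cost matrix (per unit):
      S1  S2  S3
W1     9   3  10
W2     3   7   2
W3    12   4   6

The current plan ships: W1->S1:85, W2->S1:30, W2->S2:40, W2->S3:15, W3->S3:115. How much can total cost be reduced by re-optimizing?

400

Current plan cost = 85·9 + 30·3 + 40·7 + 15·2 + 115·6 = 1855.
Optimal plan:
  W1→S1: 45 × 9 = 405
  W1→S2: 40 × 3 = 120
  W2→S1: 70 × 3 = 210
  W2→S3: 15 × 2 = 30
  W3→S3: 115 × 6 = 690
Optimal cost = 1455.
Saving = 1855 − 1455 = 400.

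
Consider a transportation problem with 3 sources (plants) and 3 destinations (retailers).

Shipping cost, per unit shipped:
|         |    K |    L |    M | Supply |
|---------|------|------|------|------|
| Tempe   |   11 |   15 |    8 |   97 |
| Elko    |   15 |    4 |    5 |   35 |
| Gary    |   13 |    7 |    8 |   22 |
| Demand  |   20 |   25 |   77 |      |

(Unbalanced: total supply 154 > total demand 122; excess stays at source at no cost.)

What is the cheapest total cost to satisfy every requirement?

906

A cheapest plan:
  Tempe->K: 20 × 11 = 220
  Tempe->M: 45 × 8 = 360
  Elko->L: 25 × 4 = 100
  Elko->M: 10 × 5 = 50
  Gary->M: 22 × 8 = 176
Total = 220 + 360 + 100 + 50 + 176 = 906.
(Supply check: Tempe ships 65; Elko ships 35; Gary ships 22.)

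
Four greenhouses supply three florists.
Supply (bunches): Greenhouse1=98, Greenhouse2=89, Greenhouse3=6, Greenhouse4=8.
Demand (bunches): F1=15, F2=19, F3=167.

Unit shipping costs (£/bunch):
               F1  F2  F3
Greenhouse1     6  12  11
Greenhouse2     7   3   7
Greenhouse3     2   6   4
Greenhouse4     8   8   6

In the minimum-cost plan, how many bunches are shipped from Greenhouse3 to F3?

6

Solving gives:
  Greenhouse1→F1: 15 × £6 = £90
  Greenhouse1→F3: 83 × £11 = £913
  Greenhouse2→F2: 19 × £3 = £57
  Greenhouse2→F3: 70 × £7 = £490
  Greenhouse3→F3: 6 × £4 = £24
  Greenhouse4→F3: 8 × £6 = £48
Total cost = £1622.
So Greenhouse3→F3 carries 6 bunches.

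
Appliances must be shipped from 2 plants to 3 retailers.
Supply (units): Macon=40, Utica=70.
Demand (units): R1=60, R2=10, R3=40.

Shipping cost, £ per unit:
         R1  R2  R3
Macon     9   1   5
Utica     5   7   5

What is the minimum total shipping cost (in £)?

510

Optimal allocation:
  Macon–R2: 10 × £1 = £10
  Macon–R3: 30 × £5 = £150
  Utica–R1: 60 × £5 = £300
  Utica–R3: 10 × £5 = £50
Total = 10 + 150 + 300 + 50 = £510.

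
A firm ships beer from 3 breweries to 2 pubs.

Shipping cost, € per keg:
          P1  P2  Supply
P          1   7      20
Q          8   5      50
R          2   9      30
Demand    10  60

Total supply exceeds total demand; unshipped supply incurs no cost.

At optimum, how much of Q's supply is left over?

Minimum-cost shipments:
  P→P1: 10 kegs
  P→P2: 10 kegs
  Q→P2: 50 kegs
Total cost = €330.
Q ships 50 of its 50, leaving 0.

0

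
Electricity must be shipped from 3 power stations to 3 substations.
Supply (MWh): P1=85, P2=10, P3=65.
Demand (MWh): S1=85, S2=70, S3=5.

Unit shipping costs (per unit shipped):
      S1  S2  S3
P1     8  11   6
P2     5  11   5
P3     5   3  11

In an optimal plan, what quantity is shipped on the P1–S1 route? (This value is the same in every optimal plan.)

75

The minimum-cost plan:
  P1 to S1: 75 MWh
  P1 to S2: 5 MWh
  P1 to S3: 5 MWh
  P2 to S1: 10 MWh
  P3 to S2: 65 MWh
Total cost = 930.
So P1→S1 carries 75 MWh.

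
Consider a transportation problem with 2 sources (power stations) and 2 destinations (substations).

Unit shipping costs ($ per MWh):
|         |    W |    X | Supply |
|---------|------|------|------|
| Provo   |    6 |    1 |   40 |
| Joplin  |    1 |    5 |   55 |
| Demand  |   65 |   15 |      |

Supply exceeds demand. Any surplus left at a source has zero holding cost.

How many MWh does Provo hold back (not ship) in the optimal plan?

Minimum-cost shipments:
  Provo to W: 10 × $6 = $60
  Provo to X: 15 × $1 = $15
  Joplin to W: 55 × $1 = $55
Total cost = $130.
Provo ships 25 of its 40, leaving 15.

15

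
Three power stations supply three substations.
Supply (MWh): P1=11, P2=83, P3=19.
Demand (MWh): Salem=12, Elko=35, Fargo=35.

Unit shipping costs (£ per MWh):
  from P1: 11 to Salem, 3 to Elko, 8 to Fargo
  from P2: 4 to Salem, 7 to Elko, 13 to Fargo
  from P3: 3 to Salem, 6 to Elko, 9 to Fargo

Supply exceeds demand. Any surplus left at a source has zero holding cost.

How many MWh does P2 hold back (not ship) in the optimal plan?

An optimal plan:
  P1→Fargo: 11 MWh
  P2→Salem: 12 MWh
  P2→Elko: 35 MWh
  P2→Fargo: 5 MWh
  P3→Fargo: 19 MWh
Total cost = £617.
P2 ships 52 of its 83, leaving 31.

31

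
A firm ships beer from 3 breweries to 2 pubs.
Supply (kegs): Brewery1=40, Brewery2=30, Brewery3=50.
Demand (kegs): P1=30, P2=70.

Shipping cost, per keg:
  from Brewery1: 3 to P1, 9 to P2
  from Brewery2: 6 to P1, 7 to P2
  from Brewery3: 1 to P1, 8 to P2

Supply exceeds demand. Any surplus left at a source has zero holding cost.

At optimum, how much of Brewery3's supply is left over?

An optimal plan:
  Brewery1 to P2: 20 kegs
  Brewery2 to P2: 30 kegs
  Brewery3 to P1: 30 kegs
  Brewery3 to P2: 20 kegs
Total cost = 580.
Brewery3 ships 50 of its 50, leaving 0.

0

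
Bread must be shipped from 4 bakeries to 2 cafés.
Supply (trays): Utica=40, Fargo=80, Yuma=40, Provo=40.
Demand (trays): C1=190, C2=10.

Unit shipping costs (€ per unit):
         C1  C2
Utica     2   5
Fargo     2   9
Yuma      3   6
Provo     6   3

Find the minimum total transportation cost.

570

Optimal allocation:
  Utica–C1: 40 trays
  Fargo–C1: 80 trays
  Yuma–C1: 40 trays
  Provo–C1: 30 trays
  Provo–C2: 10 trays
Total cost = €570.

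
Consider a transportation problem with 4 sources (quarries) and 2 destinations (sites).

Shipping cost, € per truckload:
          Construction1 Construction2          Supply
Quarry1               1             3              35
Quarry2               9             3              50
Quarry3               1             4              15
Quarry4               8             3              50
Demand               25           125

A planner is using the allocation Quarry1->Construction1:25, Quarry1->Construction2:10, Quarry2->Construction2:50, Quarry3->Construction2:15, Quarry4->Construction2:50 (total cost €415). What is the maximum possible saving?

15

Current plan cost = 25·1 + 10·3 + 50·3 + 15·4 + 50·3 = €415.
Optimal plan:
  Quarry1 to Construction1: 10 truckloads
  Quarry1 to Construction2: 25 truckloads
  Quarry2 to Construction2: 50 truckloads
  Quarry3 to Construction1: 15 truckloads
  Quarry4 to Construction2: 50 truckloads
Optimal cost = €400.
Saving = 415 − 400 = €15.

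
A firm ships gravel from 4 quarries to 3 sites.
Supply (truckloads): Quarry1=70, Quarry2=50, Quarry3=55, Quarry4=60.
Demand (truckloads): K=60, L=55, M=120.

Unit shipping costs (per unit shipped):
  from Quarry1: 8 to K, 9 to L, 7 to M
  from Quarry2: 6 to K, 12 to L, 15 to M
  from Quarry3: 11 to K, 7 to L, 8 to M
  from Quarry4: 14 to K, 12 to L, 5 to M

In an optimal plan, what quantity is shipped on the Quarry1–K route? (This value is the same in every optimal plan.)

10

Solving gives:
  Quarry1→K: 10 × 8 = 80
  Quarry1→M: 60 × 7 = 420
  Quarry2→K: 50 × 6 = 300
  Quarry3→L: 55 × 7 = 385
  Quarry4→M: 60 × 5 = 300
Total cost = 1485.
So Quarry1→K carries 10 truckloads.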